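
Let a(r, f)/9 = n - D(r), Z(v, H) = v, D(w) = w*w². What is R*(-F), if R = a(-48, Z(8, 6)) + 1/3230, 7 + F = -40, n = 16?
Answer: 151122604367/3230 ≈ 4.6787e+7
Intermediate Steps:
D(w) = w³
F = -47 (F = -7 - 40 = -47)
a(r, f) = 144 - 9*r³ (a(r, f) = 9*(16 - r³) = 144 - 9*r³)
R = 3215374561/3230 (R = (144 - 9*(-48)³) + 1/3230 = (144 - 9*(-110592)) + 1/3230 = (144 + 995328) + 1/3230 = 995472 + 1/3230 = 3215374561/3230 ≈ 9.9547e+5)
R*(-F) = 3215374561*(-1*(-47))/3230 = (3215374561/3230)*47 = 151122604367/3230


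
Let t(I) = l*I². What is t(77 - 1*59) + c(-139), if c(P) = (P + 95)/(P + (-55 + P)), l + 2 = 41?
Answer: 4207832/333 ≈ 12636.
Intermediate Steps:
l = 39 (l = -2 + 41 = 39)
t(I) = 39*I²
c(P) = (95 + P)/(-55 + 2*P)
t(77 - 1*59) + c(-139) = 39*(77 - 1*59)² + (95 - 139)/(-55 + 2*(-139)) = 39*(77 - 59)² - 44/(-55 - 278) = 39*18² - 44/(-333) = 39*324 - 1/333*(-44) = 12636 + 44/333 = 4207832/333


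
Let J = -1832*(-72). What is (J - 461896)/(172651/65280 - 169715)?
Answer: 21541877760/11078822549 ≈ 1.9444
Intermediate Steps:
J = 131904
(J - 461896)/(172651/65280 - 169715) = (131904 - 461896)/(172651/65280 - 169715) = -329992/(172651*(1/65280) - 169715) = -329992/(172651/65280 - 169715) = -329992/(-11078822549/65280) = -329992*(-65280/11078822549) = 21541877760/11078822549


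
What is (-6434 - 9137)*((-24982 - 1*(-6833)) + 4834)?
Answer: 207327865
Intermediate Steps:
(-6434 - 9137)*((-24982 - 1*(-6833)) + 4834) = -15571*((-24982 + 6833) + 4834) = -15571*(-18149 + 4834) = -15571*(-13315) = 207327865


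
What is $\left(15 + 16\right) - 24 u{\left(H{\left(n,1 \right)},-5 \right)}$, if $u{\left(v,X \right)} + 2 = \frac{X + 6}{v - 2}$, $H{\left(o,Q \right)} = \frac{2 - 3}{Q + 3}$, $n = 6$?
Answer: $\frac{269}{3} \approx 89.667$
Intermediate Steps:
$H{\left(o,Q \right)} = - \frac{1}{3 + Q}$
$u{\left(v,X \right)} = -2 + \frac{6 + X}{-2 + v}$ ($u{\left(v,X \right)} = -2 + \frac{X + 6}{v - 2} = -2 + \frac{6 + X}{-2 + v}$)
$\left(15 + 16\right) - 24 u{\left(H{\left(n,1 \right)},-5 \right)} = \left(15 + 16\right) - 24 \frac{10 - 5 - 2 \left(- \frac{1}{3 + 1}\right)}{-2 - \frac{1}{3 + 1}} = 31 - 24 \frac{10 - 5 - 2 \left(- \frac{1}{4}\right)}{-2 - \frac{1}{4}} = 31 - 24 \frac{10 - 5 - 2 \left(\left(-1\right) \frac{1}{4}\right)}{-2 - \frac{1}{4}} = 31 - 24 \frac{10 - 5 - - \frac{1}{2}}{-2 - \frac{1}{4}} = 31 - 24 \frac{10 - 5 + \frac{1}{2}}{- \frac{9}{4}} = 31 - 24 \left(\left(- \frac{4}{9}\right) \frac{11}{2}\right) = 31 - - \frac{176}{3} = 31 + \frac{176}{3} = \frac{269}{3}$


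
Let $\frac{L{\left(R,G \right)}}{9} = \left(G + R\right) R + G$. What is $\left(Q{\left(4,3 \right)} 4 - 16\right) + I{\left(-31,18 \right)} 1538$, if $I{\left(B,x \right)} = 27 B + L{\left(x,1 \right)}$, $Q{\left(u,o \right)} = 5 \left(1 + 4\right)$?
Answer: $3460584$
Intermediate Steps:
$L{\left(R,G \right)} = 9 G + 9 R \left(G + R\right)$ ($L{\left(R,G \right)} = 9 \left(\left(G + R\right) R + G\right) = 9 \left(R \left(G + R\right) + G\right) = 9 \left(G + R \left(G + R\right)\right) = 9 G + 9 R \left(G + R\right)$)
$Q{\left(u,o \right)} = 25$ ($Q{\left(u,o \right)} = 5 \cdot 5 = 25$)
$I{\left(B,x \right)} = 9 + 9 x + 9 x^{2} + 27 B$ ($I{\left(B,x \right)} = 27 B + \left(9 \cdot 1 + 9 x^{2} + 9 \cdot 1 x\right) = 27 B + \left(9 + 9 x^{2} + 9 x\right) = 27 B + \left(9 + 9 x + 9 x^{2}\right) = 9 + 9 x + 9 x^{2} + 27 B$)
$\left(Q{\left(4,3 \right)} 4 - 16\right) + I{\left(-31,18 \right)} 1538 = \left(25 \cdot 4 - 16\right) + \left(9 + 9 \cdot 18 + 9 \cdot 18^{2} + 27 \left(-31\right)\right) 1538 = \left(100 - 16\right) + \left(9 + 162 + 9 \cdot 324 - 837\right) 1538 = 84 + \left(9 + 162 + 2916 - 837\right) 1538 = 84 + 2250 \cdot 1538 = 84 + 3460500 = 3460584$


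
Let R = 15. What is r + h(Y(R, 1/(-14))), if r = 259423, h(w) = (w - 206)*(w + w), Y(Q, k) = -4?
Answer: 261103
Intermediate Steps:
h(w) = 2*w*(-206 + w) (h(w) = (-206 + w)*(2*w) = 2*w*(-206 + w))
r + h(Y(R, 1/(-14))) = 259423 + 2*(-4)*(-206 - 4) = 259423 + 2*(-4)*(-210) = 259423 + 1680 = 261103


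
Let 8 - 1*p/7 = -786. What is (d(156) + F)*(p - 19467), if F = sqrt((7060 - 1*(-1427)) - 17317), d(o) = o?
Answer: -2169804 - 13909*I*sqrt(8830) ≈ -2.1698e+6 - 1.307e+6*I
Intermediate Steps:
p = 5558 (p = 56 - 7*(-786) = 56 + 5502 = 5558)
F = I*sqrt(8830) (F = sqrt((7060 + 1427) - 17317) = sqrt(8487 - 17317) = sqrt(-8830) = I*sqrt(8830) ≈ 93.968*I)
(d(156) + F)*(p - 19467) = (156 + I*sqrt(8830))*(5558 - 19467) = (156 + I*sqrt(8830))*(-13909) = -2169804 - 13909*I*sqrt(8830)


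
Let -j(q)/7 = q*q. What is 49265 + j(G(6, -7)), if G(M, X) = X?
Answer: 48922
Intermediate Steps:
j(q) = -7*q² (j(q) = -7*q*q = -7*q²)
49265 + j(G(6, -7)) = 49265 - 7*(-7)² = 49265 - 7*49 = 49265 - 343 = 48922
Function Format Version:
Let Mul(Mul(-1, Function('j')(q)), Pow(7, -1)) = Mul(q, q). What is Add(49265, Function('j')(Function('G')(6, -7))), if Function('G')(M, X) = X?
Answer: 48922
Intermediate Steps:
Function('j')(q) = Mul(-7, Pow(q, 2)) (Function('j')(q) = Mul(-7, Mul(q, q)) = Mul(-7, Pow(q, 2)))
Add(49265, Function('j')(Function('G')(6, -7))) = Add(49265, Mul(-7, Pow(-7, 2))) = Add(49265, Mul(-7, 49)) = Add(49265, -343) = 48922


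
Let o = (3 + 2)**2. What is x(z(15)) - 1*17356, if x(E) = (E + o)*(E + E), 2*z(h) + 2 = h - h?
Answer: -17404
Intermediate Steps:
z(h) = -1 (z(h) = -1 + (h - h)/2 = -1 + (1/2)*0 = -1 + 0 = -1)
o = 25 (o = 5**2 = 25)
x(E) = 2*E*(25 + E) (x(E) = (E + 25)*(E + E) = (25 + E)*(2*E) = 2*E*(25 + E))
x(z(15)) - 1*17356 = 2*(-1)*(25 - 1) - 1*17356 = 2*(-1)*24 - 17356 = -48 - 17356 = -17404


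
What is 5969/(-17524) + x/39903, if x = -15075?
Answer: -167451769/233086724 ≈ -0.71841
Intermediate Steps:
5969/(-17524) + x/39903 = 5969/(-17524) - 15075/39903 = 5969*(-1/17524) - 15075*1/39903 = -5969/17524 - 5025/13301 = -167451769/233086724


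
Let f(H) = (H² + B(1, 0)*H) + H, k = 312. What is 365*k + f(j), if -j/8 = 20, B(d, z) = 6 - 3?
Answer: 138840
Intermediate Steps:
B(d, z) = 3
j = -160 (j = -8*20 = -160)
f(H) = H² + 4*H (f(H) = (H² + 3*H) + H = H² + 4*H)
365*k + f(j) = 365*312 - 160*(4 - 160) = 113880 - 160*(-156) = 113880 + 24960 = 138840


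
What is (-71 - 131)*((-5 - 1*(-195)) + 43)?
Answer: -47066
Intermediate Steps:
(-71 - 131)*((-5 - 1*(-195)) + 43) = -202*((-5 + 195) + 43) = -202*(190 + 43) = -202*233 = -47066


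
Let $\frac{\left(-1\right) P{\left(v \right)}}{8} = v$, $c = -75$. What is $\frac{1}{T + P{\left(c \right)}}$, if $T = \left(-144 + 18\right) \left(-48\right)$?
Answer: $\frac{1}{6648} \approx 0.00015042$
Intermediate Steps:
$P{\left(v \right)} = - 8 v$
$T = 6048$ ($T = \left(-126\right) \left(-48\right) = 6048$)
$\frac{1}{T + P{\left(c \right)}} = \frac{1}{6048 - -600} = \frac{1}{6048 + 600} = \frac{1}{6648}$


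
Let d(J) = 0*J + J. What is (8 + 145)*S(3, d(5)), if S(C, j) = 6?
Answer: 918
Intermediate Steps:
d(J) = J (d(J) = 0 + J = J)
(8 + 145)*S(3, d(5)) = (8 + 145)*6 = 153*6 = 918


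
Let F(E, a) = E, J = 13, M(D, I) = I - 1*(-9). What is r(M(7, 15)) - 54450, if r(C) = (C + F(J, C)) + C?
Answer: -54389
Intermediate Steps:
M(D, I) = 9 + I (M(D, I) = I + 9 = 9 + I)
r(C) = 13 + 2*C (r(C) = (C + 13) + C = (13 + C) + C = 13 + 2*C)
r(M(7, 15)) - 54450 = (13 + 2*(9 + 15)) - 54450 = (13 + 2*24) - 54450 = (13 + 48) - 54450 = 61 - 54450 = -54389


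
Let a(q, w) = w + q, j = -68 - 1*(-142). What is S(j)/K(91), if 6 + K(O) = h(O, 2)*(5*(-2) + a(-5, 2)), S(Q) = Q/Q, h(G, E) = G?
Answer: -1/1189 ≈ -0.00084104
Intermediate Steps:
j = 74 (j = -68 + 142 = 74)
S(Q) = 1
a(q, w) = q + w
K(O) = -6 - 13*O (K(O) = -6 + O*(5*(-2) + (-5 + 2)) = -6 + O*(-10 - 3) = -6 + O*(-13) = -6 - 13*O)
S(j)/K(91) = 1/(-6 - 13*91) = 1/(-6 - 1183) = 1/(-1189) = 1*(-1/1189) = -1/1189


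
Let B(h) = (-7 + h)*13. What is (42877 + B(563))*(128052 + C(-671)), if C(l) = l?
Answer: 6382425005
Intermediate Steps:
B(h) = -91 + 13*h
(42877 + B(563))*(128052 + C(-671)) = (42877 + (-91 + 13*563))*(128052 - 671) = (42877 + (-91 + 7319))*127381 = (42877 + 7228)*127381 = 50105*127381 = 6382425005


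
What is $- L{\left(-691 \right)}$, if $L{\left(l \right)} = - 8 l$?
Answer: $-5528$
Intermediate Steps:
$- L{\left(-691 \right)} = - \left(-8\right) \left(-691\right) = \left(-1\right) 5528 = -5528$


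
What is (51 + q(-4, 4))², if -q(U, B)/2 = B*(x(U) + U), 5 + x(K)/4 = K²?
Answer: 72361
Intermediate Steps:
x(K) = -20 + 4*K²
q(U, B) = -2*B*(-20 + U + 4*U²) (q(U, B) = -2*B*((-20 + 4*U²) + U) = -2*B*(-20 + U + 4*U²))
(51 + q(-4, 4))² = (51 + 2*4*(20 - 1*(-4) - 4*(-4)²))² = (51 + 2*4*(20 + 4 - 4*16))² = (51 + 2*4*(20 + 4 - 64))² = (51 + 2*4*(-40))² = (51 - 320)² = (-269)² = 72361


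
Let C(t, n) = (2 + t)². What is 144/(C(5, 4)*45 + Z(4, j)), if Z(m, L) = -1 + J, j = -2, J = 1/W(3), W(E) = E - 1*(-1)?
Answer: 192/2939 ≈ 0.065328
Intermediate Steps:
W(E) = 1 + E (W(E) = E + 1 = 1 + E)
J = ¼ (J = 1/(1 + 3) = 1/4 = ¼ ≈ 0.25000)
Z(m, L) = -¾ (Z(m, L) = -1 + ¼ = -¾)
144/(C(5, 4)*45 + Z(4, j)) = 144/((2 + 5)²*45 - ¾) = 144/(7²*45 - ¾) = 144/(49*45 - ¾) = 144/(2205 - ¾) = 144/(8817/4) = 144*(4/8817) = 192/2939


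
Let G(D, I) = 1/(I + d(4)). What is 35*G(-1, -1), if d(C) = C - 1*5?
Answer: -35/2 ≈ -17.500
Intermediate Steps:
d(C) = -5 + C (d(C) = C - 5 = -5 + C)
G(D, I) = 1/(-1 + I) (G(D, I) = 1/(I + (-5 + 4)) = 1/(I - 1) = 1/(-1 + I))
35*G(-1, -1) = 35/(-1 - 1) = 35/(-2) = 35*(-1/2) = -35/2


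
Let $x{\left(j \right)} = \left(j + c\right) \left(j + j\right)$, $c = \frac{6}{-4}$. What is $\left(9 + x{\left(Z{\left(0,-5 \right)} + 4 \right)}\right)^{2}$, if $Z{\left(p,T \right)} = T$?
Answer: $196$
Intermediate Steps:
$c = - \frac{3}{2}$ ($c = 6 \left(- \frac{1}{4}\right) = - \frac{3}{2} \approx -1.5$)
$x{\left(j \right)} = 2 j \left(- \frac{3}{2} + j\right)$ ($x{\left(j \right)} = \left(j - \frac{3}{2}\right) \left(j + j\right) = \left(- \frac{3}{2} + j\right) 2 j = 2 j \left(- \frac{3}{2} + j\right)$)
$\left(9 + x{\left(Z{\left(0,-5 \right)} + 4 \right)}\right)^{2} = \left(9 + \left(-5 + 4\right) \left(-3 + 2 \left(-5 + 4\right)\right)\right)^{2} = \left(9 - \left(-3 + 2 \left(-1\right)\right)\right)^{2} = \left(9 - \left(-3 - 2\right)\right)^{2} = \left(9 - -5\right)^{2} = \left(9 + 5\right)^{2} = 14^{2} = 196$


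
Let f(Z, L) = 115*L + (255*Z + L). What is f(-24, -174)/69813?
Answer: -8768/23271 ≈ -0.37678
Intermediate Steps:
f(Z, L) = 116*L + 255*Z (f(Z, L) = 115*L + (L + 255*Z) = 116*L + 255*Z)
f(-24, -174)/69813 = (116*(-174) + 255*(-24))/69813 = (-20184 - 6120)*(1/69813) = -26304*1/69813 = -8768/23271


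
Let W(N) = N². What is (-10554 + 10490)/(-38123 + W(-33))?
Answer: 32/18517 ≈ 0.0017281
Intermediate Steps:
(-10554 + 10490)/(-38123 + W(-33)) = (-10554 + 10490)/(-38123 + (-33)²) = -64/(-38123 + 1089) = -64/(-37034) = -64*(-1/37034) = 32/18517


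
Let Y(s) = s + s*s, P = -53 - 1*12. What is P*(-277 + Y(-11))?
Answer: 10855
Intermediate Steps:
P = -65 (P = -53 - 12 = -65)
Y(s) = s + s**2
P*(-277 + Y(-11)) = -65*(-277 - 11*(1 - 11)) = -65*(-277 - 11*(-10)) = -65*(-277 + 110) = -65*(-167) = 10855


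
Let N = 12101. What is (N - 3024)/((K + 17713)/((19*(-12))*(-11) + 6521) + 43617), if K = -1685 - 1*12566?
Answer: 81956233/393821355 ≈ 0.20811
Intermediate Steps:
K = -14251 (K = -1685 - 12566 = -14251)
(N - 3024)/((K + 17713)/((19*(-12))*(-11) + 6521) + 43617) = (12101 - 3024)/((-14251 + 17713)/((19*(-12))*(-11) + 6521) + 43617) = 9077/(3462/(-228*(-11) + 6521) + 43617) = 9077/(3462/(2508 + 6521) + 43617) = 9077/(3462/9029 + 43617) = 9077/(393821355/9029) = 9077*(9029/393821355) = 81956233/393821355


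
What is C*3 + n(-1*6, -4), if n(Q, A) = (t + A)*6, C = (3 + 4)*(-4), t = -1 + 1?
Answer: -108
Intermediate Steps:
t = 0
C = -28 (C = 7*(-4) = -28)
n(Q, A) = 6*A (n(Q, A) = (0 + A)*6 = A*6 = 6*A)
C*3 + n(-1*6, -4) = -28*3 + 6*(-4) = -84 - 24 = -108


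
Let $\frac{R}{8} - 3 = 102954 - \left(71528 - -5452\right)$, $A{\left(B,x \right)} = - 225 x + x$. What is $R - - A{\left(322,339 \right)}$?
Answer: $131880$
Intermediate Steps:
$A{\left(B,x \right)} = - 224 x$
$R = 207816$ ($R = 24 + 8 \left(102954 - \left(71528 - -5452\right)\right) = 24 + 8 \left(102954 - \left(71528 + 5452\right)\right) = 24 + 8 \left(102954 - 76980\right) = 24 + 8 \cdot 25974 = 24 + 207792 = 207816$)
$R - - A{\left(322,339 \right)} = 207816 - - \left(-224\right) 339 = 207816 - \left(-1\right) \left(-75936\right) = 207816 - 75936 = 131880$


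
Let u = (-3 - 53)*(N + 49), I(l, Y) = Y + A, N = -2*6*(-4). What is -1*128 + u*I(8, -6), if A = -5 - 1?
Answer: 65056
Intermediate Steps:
N = 48 (N = -12*(-4) = 48)
A = -6
I(l, Y) = -6 + Y (I(l, Y) = Y - 6 = -6 + Y)
u = -5432 (u = (-3 - 53)*(48 + 49) = -56*97 = -5432)
-1*128 + u*I(8, -6) = -1*128 - 5432*(-6 - 6) = -128 - 5432*(-12) = -128 + 65184 = 65056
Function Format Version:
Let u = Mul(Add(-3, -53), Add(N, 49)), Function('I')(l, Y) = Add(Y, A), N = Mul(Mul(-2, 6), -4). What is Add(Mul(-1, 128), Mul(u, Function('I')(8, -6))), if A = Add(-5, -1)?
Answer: 65056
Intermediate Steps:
N = 48 (N = Mul(-12, -4) = 48)
A = -6
Function('I')(l, Y) = Add(-6, Y) (Function('I')(l, Y) = Add(Y, -6) = Add(-6, Y))
u = -5432 (u = Mul(Add(-3, -53), Add(48, 49)) = Mul(-56, 97) = -5432)
Add(Mul(-1, 128), Mul(u, Function('I')(8, -6))) = Add(Mul(-1, 128), Mul(-5432, Add(-6, -6))) = Add(-128, Mul(-5432, -12)) = Add(-128, 65184) = 65056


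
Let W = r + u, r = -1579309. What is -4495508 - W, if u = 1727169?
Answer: -4643368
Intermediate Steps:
W = 147860 (W = -1579309 + 1727169 = 147860)
-4495508 - W = -4495508 - 1*147860 = -4495508 - 147860 = -4643368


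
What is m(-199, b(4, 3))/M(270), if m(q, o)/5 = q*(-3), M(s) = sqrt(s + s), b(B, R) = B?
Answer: 199*sqrt(15)/6 ≈ 128.45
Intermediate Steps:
M(s) = sqrt(2)*sqrt(s) (M(s) = sqrt(2*s) = sqrt(2)*sqrt(s))
m(q, o) = -15*q (m(q, o) = 5*(q*(-3)) = 5*(-3*q) = -15*q)
m(-199, b(4, 3))/M(270) = (-15*(-199))/((sqrt(2)*sqrt(270))) = 2985/((sqrt(2)*(3*sqrt(30)))) = 2985/((6*sqrt(15))) = 2985*(sqrt(15)/90) = 199*sqrt(15)/6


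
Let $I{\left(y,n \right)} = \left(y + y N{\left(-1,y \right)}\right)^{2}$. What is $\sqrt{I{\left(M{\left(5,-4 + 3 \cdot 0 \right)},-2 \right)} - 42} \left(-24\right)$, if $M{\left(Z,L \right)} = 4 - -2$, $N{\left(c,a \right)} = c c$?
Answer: $- 24 \sqrt{102} \approx -242.39$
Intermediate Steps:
$N{\left(c,a \right)} = c^{2}$
$M{\left(Z,L \right)} = 6$ ($M{\left(Z,L \right)} = 4 + 2 = 6$)
$I{\left(y,n \right)} = 4 y^{2}$ ($I{\left(y,n \right)} = \left(y + y \left(-1\right)^{2}\right)^{2} = \left(y + y 1\right)^{2} = \left(y + y\right)^{2} = \left(2 y\right)^{2} = 4 y^{2}$)
$\sqrt{I{\left(M{\left(5,-4 + 3 \cdot 0 \right)},-2 \right)} - 42} \left(-24\right) = \sqrt{4 \cdot 6^{2} - 42} \left(-24\right) = \sqrt{4 \cdot 36 - 42} \left(-24\right) = \sqrt{144 - 42} \left(-24\right) = \sqrt{102} \left(-24\right) = - 24 \sqrt{102}$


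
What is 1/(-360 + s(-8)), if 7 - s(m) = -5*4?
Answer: -1/333 ≈ -0.0030030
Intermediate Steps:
s(m) = 27 (s(m) = 7 - (-5)*4 = 7 - 1*(-20) = 7 + 20 = 27)
1/(-360 + s(-8)) = 1/(-360 + 27) = 1/(-333) = -1/333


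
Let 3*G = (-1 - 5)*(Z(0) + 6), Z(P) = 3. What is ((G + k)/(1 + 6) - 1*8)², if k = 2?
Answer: 5184/49 ≈ 105.80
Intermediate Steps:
G = -18 (G = ((-1 - 5)*(3 + 6))/3 = (-6*9)/3 = (⅓)*(-54) = -18)
((G + k)/(1 + 6) - 1*8)² = ((-18 + 2)/(1 + 6) - 1*8)² = (-16/7 - 8)² = (-72/7)² = 5184/49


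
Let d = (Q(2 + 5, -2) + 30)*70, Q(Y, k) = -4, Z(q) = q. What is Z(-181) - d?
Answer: -2001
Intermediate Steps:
d = 1820 (d = (-4 + 30)*70 = 26*70 = 1820)
Z(-181) - d = -181 - 1*1820 = -181 - 1820 = -2001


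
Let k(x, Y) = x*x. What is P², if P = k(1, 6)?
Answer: 1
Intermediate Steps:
k(x, Y) = x²
P = 1 (P = 1² = 1)
P² = 1² = 1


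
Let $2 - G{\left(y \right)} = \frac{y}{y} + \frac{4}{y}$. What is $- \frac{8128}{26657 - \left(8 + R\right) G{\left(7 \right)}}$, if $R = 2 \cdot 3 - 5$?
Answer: $- \frac{14224}{46643} \approx -0.30495$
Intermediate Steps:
$G{\left(y \right)} = 1 - \frac{4}{y}$ ($G{\left(y \right)} = 2 - \left(\frac{y}{y} + \frac{4}{y}\right) = 2 - \left(1 + \frac{4}{y}\right) = 1 - \frac{4}{y}$)
$R = 1$ ($R = 6 - 5 = 1$)
$- \frac{8128}{26657 - \left(8 + R\right) G{\left(7 \right)}} = - \frac{8128}{26657 - \left(8 + 1\right) \frac{-4 + 7}{7}} = - \frac{8128}{26657 - 9 \cdot \frac{1}{7} \cdot 3} = - \frac{8128}{26657 - 9 \cdot \frac{3}{7}} = - \frac{8128}{26657 - \frac{27}{7}} = - \frac{8128}{\frac{186572}{7}} = \left(-8128\right) \frac{7}{186572} = - \frac{14224}{46643}$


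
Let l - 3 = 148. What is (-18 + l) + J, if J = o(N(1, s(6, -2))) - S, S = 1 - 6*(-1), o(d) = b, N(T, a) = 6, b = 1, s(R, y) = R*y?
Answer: 127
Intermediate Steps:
l = 151 (l = 3 + 148 = 151)
o(d) = 1
S = 7 (S = 1 + 6 = 7)
J = -6 (J = 1 - 1*7 = 1 - 7 = -6)
(-18 + l) + J = (-18 + 151) - 6 = 133 - 6 = 127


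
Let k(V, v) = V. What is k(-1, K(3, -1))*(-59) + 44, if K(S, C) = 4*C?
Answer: 103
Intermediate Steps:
k(-1, K(3, -1))*(-59) + 44 = -1*(-59) + 44 = 59 + 44 = 103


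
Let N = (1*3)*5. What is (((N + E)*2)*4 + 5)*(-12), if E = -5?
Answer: -1020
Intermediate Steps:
N = 15 (N = 3*5 = 15)
(((N + E)*2)*4 + 5)*(-12) = (((15 - 5)*2)*4 + 5)*(-12) = ((10*2)*4 + 5)*(-12) = (20*4 + 5)*(-12) = (80 + 5)*(-12) = 85*(-12) = -1020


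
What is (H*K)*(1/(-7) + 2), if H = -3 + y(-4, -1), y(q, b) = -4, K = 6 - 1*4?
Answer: -26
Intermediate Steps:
K = 2 (K = 6 - 4 = 2)
H = -7 (H = -3 - 4 = -7)
(H*K)*(1/(-7) + 2) = (-7*2)*(1/(-7) + 2) = -14*(1*(-1/7) + 2) = -14*(-1/7 + 2) = -14*13/7 = -26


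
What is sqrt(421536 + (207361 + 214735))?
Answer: 4*sqrt(52727) ≈ 918.49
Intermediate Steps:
sqrt(421536 + (207361 + 214735)) = sqrt(421536 + 422096) = sqrt(843632) = 4*sqrt(52727)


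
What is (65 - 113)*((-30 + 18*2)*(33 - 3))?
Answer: -8640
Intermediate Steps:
(65 - 113)*((-30 + 18*2)*(33 - 3)) = -48*(-30 + 36)*30 = -288*30 = -48*180 = -8640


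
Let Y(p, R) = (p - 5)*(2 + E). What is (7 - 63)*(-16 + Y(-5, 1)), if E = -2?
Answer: 896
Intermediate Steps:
Y(p, R) = 0 (Y(p, R) = (p - 5)*(2 - 2) = (-5 + p)*0 = 0)
(7 - 63)*(-16 + Y(-5, 1)) = (7 - 63)*(-16 + 0) = -56*(-16) = 896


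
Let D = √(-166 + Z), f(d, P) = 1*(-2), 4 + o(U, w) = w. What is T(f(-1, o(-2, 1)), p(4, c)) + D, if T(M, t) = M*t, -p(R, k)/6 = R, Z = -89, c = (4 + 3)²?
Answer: 48 + I*√255 ≈ 48.0 + 15.969*I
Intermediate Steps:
o(U, w) = -4 + w
c = 49 (c = 7² = 49)
f(d, P) = -2
p(R, k) = -6*R
D = I*√255 (D = √(-166 - 89) = √(-255) = I*√255 ≈ 15.969*I)
T(f(-1, o(-2, 1)), p(4, c)) + D = -(-12)*4 + I*√255 = -2*(-24) + I*√255 = 48 + I*√255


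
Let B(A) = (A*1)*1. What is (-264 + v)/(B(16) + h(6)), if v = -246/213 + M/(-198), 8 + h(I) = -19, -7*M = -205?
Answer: 26107391/1082466 ≈ 24.118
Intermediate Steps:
M = 205/7 (M = -1/7*(-205) = 205/7 ≈ 29.286)
B(A) = A (B(A) = A*1 = A)
h(I) = -27 (h(I) = -8 - 19 = -27)
v = -128207/98406 (v = -246/213 + (205/7)/(-198) = -246*1/213 + (205/7)*(-1/198) = -82/71 - 205/1386 = -128207/98406 ≈ -1.3028)
(-264 + v)/(B(16) + h(6)) = (-264 - 128207/98406)/(16 - 27) = -26107391/98406/(-11) = -26107391/98406*(-1/11) = 26107391/1082466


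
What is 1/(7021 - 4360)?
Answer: 1/2661 ≈ 0.00037580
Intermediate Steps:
1/(7021 - 4360) = 1/2661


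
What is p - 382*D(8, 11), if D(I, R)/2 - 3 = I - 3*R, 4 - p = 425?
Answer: 16387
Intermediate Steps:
p = -421 (p = 4 - 1*425 = 4 - 425 = -421)
D(I, R) = 6 - 6*R + 2*I (D(I, R) = 6 + 2*(I - 3*R) = 6 + (-6*R + 2*I) = 6 - 6*R + 2*I)
p - 382*D(8, 11) = -421 - 382*(6 - 6*11 + 2*8) = -421 - 382*(6 - 66 + 16) = -421 - 382*(-44) = -421 + 16808 = 16387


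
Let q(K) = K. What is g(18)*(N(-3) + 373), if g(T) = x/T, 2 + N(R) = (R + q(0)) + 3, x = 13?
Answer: 4823/18 ≈ 267.94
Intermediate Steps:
N(R) = 1 + R (N(R) = -2 + ((R + 0) + 3) = -2 + (R + 3) = -2 + (3 + R) = 1 + R)
g(T) = 13/T
g(18)*(N(-3) + 373) = (13/18)*((1 - 3) + 373) = (13*(1/18))*(-2 + 373) = (13/18)*371 = 4823/18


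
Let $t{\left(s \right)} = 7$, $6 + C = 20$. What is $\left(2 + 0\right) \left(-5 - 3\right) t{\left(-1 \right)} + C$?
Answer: $-98$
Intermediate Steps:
$C = 14$ ($C = -6 + 20 = 14$)
$\left(2 + 0\right) \left(-5 - 3\right) t{\left(-1 \right)} + C = \left(2 + 0\right) \left(-5 - 3\right) 7 + 14 = 2 \left(-8\right) 7 + 14 = \left(-16\right) 7 + 14 = -112 + 14 = -98$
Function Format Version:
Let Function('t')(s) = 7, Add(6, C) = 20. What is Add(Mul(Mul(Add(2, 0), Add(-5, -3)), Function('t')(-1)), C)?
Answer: -98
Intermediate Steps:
C = 14 (C = Add(-6, 20) = 14)
Add(Mul(Mul(Add(2, 0), Add(-5, -3)), Function('t')(-1)), C) = Add(Mul(Mul(Add(2, 0), Add(-5, -3)), 7), 14) = Add(Mul(Mul(2, -8), 7), 14) = Add(Mul(-16, 7), 14) = Add(-112, 14) = -98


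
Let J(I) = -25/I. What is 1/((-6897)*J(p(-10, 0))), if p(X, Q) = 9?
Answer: 3/57475 ≈ 5.2197e-5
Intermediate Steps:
J(I) = -25/I
1/((-6897)*J(p(-10, 0))) = 1/((-6897)*((-25/9))) = -1/(6897*((-25*1/9))) = -1/(6897*(-25/9)) = -1/6897*(-9/25) = 3/57475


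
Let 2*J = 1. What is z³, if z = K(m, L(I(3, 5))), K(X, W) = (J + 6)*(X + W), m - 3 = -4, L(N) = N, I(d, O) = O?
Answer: 17576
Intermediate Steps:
J = ½ (J = (½)*1 = ½ ≈ 0.50000)
m = -1 (m = 3 - 4 = -1)
K(X, W) = 13*W/2 + 13*X/2 (K(X, W) = (½ + 6)*(X + W) = 13*(W + X)/2 = 13*W/2 + 13*X/2)
z = 26 (z = (13/2)*5 + (13/2)*(-1) = 65/2 - 13/2 = 26)
z³ = 26³ = 17576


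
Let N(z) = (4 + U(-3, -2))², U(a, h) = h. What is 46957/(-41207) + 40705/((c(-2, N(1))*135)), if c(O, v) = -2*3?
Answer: -343073221/6675534 ≈ -51.393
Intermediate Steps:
N(z) = 4 (N(z) = (4 - 2)² = 2² = 4)
c(O, v) = -6
46957/(-41207) + 40705/((c(-2, N(1))*135)) = 46957/(-41207) + 40705/((-6*135)) = 46957*(-1/41207) + 40705/(-810) = -46957/41207 + 40705*(-1/810) = -46957/41207 - 8141/162 = -343073221/6675534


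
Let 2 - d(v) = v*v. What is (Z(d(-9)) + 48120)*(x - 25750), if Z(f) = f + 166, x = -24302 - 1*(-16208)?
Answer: -1631517708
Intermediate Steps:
d(v) = 2 - v**2 (d(v) = 2 - v*v = 2 - v**2)
x = -8094 (x = -24302 + 16208 = -8094)
Z(f) = 166 + f
(Z(d(-9)) + 48120)*(x - 25750) = ((166 + (2 - 1*(-9)**2)) + 48120)*(-8094 - 25750) = ((166 + (2 - 1*81)) + 48120)*(-33844) = ((166 + (2 - 81)) + 48120)*(-33844) = ((166 - 79) + 48120)*(-33844) = (87 + 48120)*(-33844) = 48207*(-33844) = -1631517708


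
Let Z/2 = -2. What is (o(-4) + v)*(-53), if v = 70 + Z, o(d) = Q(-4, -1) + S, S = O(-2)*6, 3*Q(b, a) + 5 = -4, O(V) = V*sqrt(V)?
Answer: -3339 + 636*I*sqrt(2) ≈ -3339.0 + 899.44*I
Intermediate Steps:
Z = -4 (Z = 2*(-2) = -4)
O(V) = V**(3/2)
Q(b, a) = -3 (Q(b, a) = -5/3 + (1/3)*(-4) = -5/3 - 4/3 = -3)
S = -12*I*sqrt(2) (S = (-2)**(3/2)*6 = -2*I*sqrt(2)*6 = -12*I*sqrt(2) ≈ -16.971*I)
o(d) = -3 - 12*I*sqrt(2)
v = 66 (v = 70 - 4 = 66)
(o(-4) + v)*(-53) = ((-3 - 12*I*sqrt(2)) + 66)*(-53) = (63 - 12*I*sqrt(2))*(-53) = -3339 + 636*I*sqrt(2)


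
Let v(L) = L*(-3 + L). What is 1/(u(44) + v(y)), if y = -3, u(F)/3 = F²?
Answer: 1/5826 ≈ 0.00017164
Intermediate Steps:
u(F) = 3*F²
1/(u(44) + v(y)) = 1/(3*44² - 3*(-3 - 3)) = 1/(3*1936 - 3*(-6)) = 1/(5808 + 18) = 1/5826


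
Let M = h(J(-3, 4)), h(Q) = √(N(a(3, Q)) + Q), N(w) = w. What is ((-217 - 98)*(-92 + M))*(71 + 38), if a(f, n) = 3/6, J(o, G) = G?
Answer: 3158820 - 103005*√2/2 ≈ 3.0860e+6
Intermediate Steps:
a(f, n) = ½ (a(f, n) = 3*(⅙) = ½)
h(Q) = √(½ + Q)
M = 3*√2/2 (M = √(2 + 4*4)/2 = √(2 + 16)/2 = √18/2 = (3*√2)/2 = 3*√2/2 ≈ 2.1213)
((-217 - 98)*(-92 + M))*(71 + 38) = ((-217 - 98)*(-92 + 3*√2/2))*(71 + 38) = -315*(-92 + 3*√2/2)*109 = (28980 - 945*√2/2)*109 = 3158820 - 103005*√2/2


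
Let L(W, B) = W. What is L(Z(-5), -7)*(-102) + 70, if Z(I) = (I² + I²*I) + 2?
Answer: 10066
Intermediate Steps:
Z(I) = 2 + I² + I³ (Z(I) = (I² + I³) + 2 = 2 + I² + I³)
L(Z(-5), -7)*(-102) + 70 = (2 + (-5)² + (-5)³)*(-102) + 70 = (2 + 25 - 125)*(-102) + 70 = -98*(-102) + 70 = 9996 + 70 = 10066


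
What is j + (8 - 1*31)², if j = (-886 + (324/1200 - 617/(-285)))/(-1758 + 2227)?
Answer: 1409139379/2673300 ≈ 527.12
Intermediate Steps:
j = -5036321/2673300 (j = (-886 + (324*(1/1200) - 617*(-1/285)))/469 = (-886 + (27/100 + 617/285))*(1/469) = (-886 + 13879/5700)*(1/469) = -5036321/5700*1/469 = -5036321/2673300 ≈ -1.8839)
j + (8 - 1*31)² = -5036321/2673300 + (8 - 1*31)² = -5036321/2673300 + (8 - 31)² = -5036321/2673300 + (-23)² = -5036321/2673300 + 529 = 1409139379/2673300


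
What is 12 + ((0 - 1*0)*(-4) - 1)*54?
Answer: -42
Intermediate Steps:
12 + ((0 - 1*0)*(-4) - 1)*54 = 12 + ((0 + 0)*(-4) - 1)*54 = 12 + (0*(-4) - 1)*54 = 12 + (0 - 1)*54 = 12 - 1*54 = 12 - 54 = -42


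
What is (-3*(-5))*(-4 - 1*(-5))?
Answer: 15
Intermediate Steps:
(-3*(-5))*(-4 - 1*(-5)) = 15*(-4 + 5) = 15*1 = 15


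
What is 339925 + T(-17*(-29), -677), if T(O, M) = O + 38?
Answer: 340456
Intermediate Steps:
T(O, M) = 38 + O
339925 + T(-17*(-29), -677) = 339925 + (38 - 17*(-29)) = 339925 + (38 + 493) = 339925 + 531 = 340456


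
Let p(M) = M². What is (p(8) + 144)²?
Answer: 43264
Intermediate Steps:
(p(8) + 144)² = (8² + 144)² = (64 + 144)² = 208² = 43264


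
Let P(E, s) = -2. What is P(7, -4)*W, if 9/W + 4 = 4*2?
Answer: -9/2 ≈ -4.5000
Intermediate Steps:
W = 9/4 (W = 9/(-4 + 4*2) = 9/(-4 + 8) = 9/4 ≈ 2.2500)
P(7, -4)*W = -2*9/4 = -9/2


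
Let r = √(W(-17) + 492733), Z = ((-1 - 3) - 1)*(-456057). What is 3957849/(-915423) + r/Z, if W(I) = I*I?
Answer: -1319283/305141 + √493022/2280285 ≈ -4.3232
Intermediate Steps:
W(I) = I²
Z = 2280285 (Z = (-4 - 1)*(-456057) = -5*(-456057) = 2280285)
r = √493022 (r = √((-17)² + 492733) = √(289 + 492733) = √493022 ≈ 702.16)
3957849/(-915423) + r/Z = 3957849/(-915423) + √493022/2280285 = 3957849*(-1/915423) + √493022*(1/2280285) = -1319283/305141 + √493022/2280285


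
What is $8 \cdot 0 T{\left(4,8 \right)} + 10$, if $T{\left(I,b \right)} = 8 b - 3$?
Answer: $10$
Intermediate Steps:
$T{\left(I,b \right)} = -3 + 8 b$
$8 \cdot 0 T{\left(4,8 \right)} + 10 = 8 \cdot 0 \left(-3 + 8 \cdot 8\right) + 10 = 0 \left(-3 + 64\right) + 10 = 0 \cdot 61 + 10 = 0 + 10 = 10$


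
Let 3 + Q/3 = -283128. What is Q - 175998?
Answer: -1025391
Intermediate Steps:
Q = -849393 (Q = -9 + 3*(-283128) = -9 - 849384 = -849393)
Q - 175998 = -849393 - 175998 = -1025391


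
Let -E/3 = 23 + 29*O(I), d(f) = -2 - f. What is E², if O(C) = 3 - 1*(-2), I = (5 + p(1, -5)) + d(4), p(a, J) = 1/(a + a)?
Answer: 254016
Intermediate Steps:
p(a, J) = 1/(2*a)
I = -½ (I = (5 + (½)/1) + (-2 - 1*4) = (5 + (½)*1) + (-2 - 4) = (5 + ½) - 6 = 11/2 - 6 = -½ ≈ -0.50000)
O(C) = 5 (O(C) = 3 + 2 = 5)
E = -504 (E = -3*(23 + 29*5) = -3*(23 + 145) = -3*168 = -504)
E² = (-504)² = 254016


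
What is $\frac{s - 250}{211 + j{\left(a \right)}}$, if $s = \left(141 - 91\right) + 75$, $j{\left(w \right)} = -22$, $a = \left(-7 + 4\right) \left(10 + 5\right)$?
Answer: $- \frac{125}{189} \approx -0.66138$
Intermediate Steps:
$a = -45$ ($a = \left(-3\right) 15 = -45$)
$s = 125$ ($s = 50 + 75 = 125$)
$\frac{s - 250}{211 + j{\left(a \right)}} = \frac{125 - 250}{211 - 22} = - \frac{125}{189}$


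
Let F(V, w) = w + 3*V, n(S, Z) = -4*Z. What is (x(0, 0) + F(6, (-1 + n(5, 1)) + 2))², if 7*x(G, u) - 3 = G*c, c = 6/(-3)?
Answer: 11664/49 ≈ 238.04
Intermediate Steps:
c = -2 (c = 6*(-⅓) = -2)
x(G, u) = 3/7 - 2*G/7 (x(G, u) = 3/7 + (G*(-2))/7 = 3/7 + (-2*G)/7 = 3/7 - 2*G/7)
(x(0, 0) + F(6, (-1 + n(5, 1)) + 2))² = ((3/7 - 2/7*0) + (((-1 - 4*1) + 2) + 3*6))² = ((3/7 + 0) + (((-1 - 4) + 2) + 18))² = (3/7 + ((-5 + 2) + 18))² = (3/7 + (-3 + 18))² = (3/7 + 15)² = (108/7)² = 11664/49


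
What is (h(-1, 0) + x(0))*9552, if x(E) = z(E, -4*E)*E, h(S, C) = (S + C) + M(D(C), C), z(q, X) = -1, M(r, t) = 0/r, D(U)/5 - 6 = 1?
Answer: -9552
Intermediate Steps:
D(U) = 35 (D(U) = 30 + 5*1 = 30 + 5 = 35)
M(r, t) = 0
h(S, C) = C + S (h(S, C) = (S + C) + 0 = (C + S) + 0 = C + S)
x(E) = -E
(h(-1, 0) + x(0))*9552 = ((0 - 1) - 1*0)*9552 = (-1 + 0)*9552 = -1*9552 = -9552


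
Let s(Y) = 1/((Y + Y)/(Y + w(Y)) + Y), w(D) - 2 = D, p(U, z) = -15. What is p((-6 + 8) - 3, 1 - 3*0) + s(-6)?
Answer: -365/24 ≈ -15.208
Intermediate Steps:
w(D) = 2 + D
s(Y) = 1/(Y + 2*Y/(2 + 2*Y)) (s(Y) = 1/((Y + Y)/(Y + (2 + Y)) + Y) = 1/((2*Y)/(2 + 2*Y) + Y) = 1/(2*Y/(2 + 2*Y) + Y) = 1/(Y + 2*Y/(2 + 2*Y)))
p((-6 + 8) - 3, 1 - 3*0) + s(-6) = -15 + (1 - 6)/((-6)*(2 - 6)) = -15 - ⅙*(-5)/(-4) = -15 - ⅙*(-¼)*(-5) = -15 - 5/24 = -365/24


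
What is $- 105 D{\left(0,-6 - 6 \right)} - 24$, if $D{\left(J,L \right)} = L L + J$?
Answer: $-15144$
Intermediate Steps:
$D{\left(J,L \right)} = J + L^{2}$ ($D{\left(J,L \right)} = L^{2} + J = J + L^{2}$)
$- 105 D{\left(0,-6 - 6 \right)} - 24 = - 105 \left(0 + \left(-6 - 6\right)^{2}\right) - 24 = - 105 \left(0 + \left(-12\right)^{2}\right) - 24 = - 105 \left(0 + 144\right) - 24 = \left(-105\right) 144 - 24 = -15120 - 24 = -15144$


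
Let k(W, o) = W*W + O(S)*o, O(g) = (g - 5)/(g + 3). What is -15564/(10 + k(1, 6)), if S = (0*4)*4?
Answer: -15564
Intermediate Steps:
S = 0 (S = 0*4 = 0)
O(g) = (-5 + g)/(3 + g)
k(W, o) = W² - 5*o/3 (k(W, o) = W*W + ((-5 + 0)/(3 + 0))*o = W² + (-5/3)*o = W² + ((⅓)*(-5))*o = W² - 5*o/3)
-15564/(10 + k(1, 6)) = -15564/(10 + (1² - 5/3*6)) = -15564/(10 + (1 - 10)) = -15564/(10 - 9) = -15564/1 = -15564*1 = -15564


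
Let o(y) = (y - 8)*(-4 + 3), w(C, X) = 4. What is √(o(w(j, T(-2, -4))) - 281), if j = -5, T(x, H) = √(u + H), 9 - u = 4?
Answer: I*√277 ≈ 16.643*I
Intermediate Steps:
u = 5 (u = 9 - 1*4 = 9 - 4 = 5)
T(x, H) = √(5 + H)
o(y) = 8 - y (o(y) = (-8 + y)*(-1) = 8 - y)
√(o(w(j, T(-2, -4))) - 281) = √((8 - 1*4) - 281) = √((8 - 4) - 281) = √(4 - 281) = √(-277) = I*√277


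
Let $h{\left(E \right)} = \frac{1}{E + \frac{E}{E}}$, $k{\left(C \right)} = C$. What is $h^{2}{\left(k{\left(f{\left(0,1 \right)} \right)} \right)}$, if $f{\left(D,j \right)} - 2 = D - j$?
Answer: $\frac{1}{4} \approx 0.25$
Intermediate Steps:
$f{\left(D,j \right)} = 2 + D - j$ ($f{\left(D,j \right)} = 2 + \left(D - j\right) = 2 + D - j$)
$h{\left(E \right)} = \frac{1}{1 + E}$ ($h{\left(E \right)} = \frac{1}{E + 1} = \frac{1}{1 + E}$)
$h^{2}{\left(k{\left(f{\left(0,1 \right)} \right)} \right)} = \left(\frac{1}{1 + \left(2 + 0 - 1\right)}\right)^{2} = \left(\frac{1}{1 + 1}\right)^{2} = \left(\frac{1}{2}\right)^{2} = \frac{1}{4}$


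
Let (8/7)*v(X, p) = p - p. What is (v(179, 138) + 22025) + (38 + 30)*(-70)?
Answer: 17265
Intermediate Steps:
v(X, p) = 0 (v(X, p) = 7*(p - p)/8 = (7/8)*0 = 0)
(v(179, 138) + 22025) + (38 + 30)*(-70) = (0 + 22025) + (38 + 30)*(-70) = 22025 + 68*(-70) = 22025 - 4760 = 17265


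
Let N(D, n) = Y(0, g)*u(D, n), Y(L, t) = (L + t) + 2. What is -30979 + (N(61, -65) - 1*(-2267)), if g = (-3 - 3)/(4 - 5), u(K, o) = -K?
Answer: -29200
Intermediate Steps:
g = 6 (g = -6/(-1) = -6*(-1) = 6)
Y(L, t) = 2 + L + t
N(D, n) = -8*D (N(D, n) = (2 + 0 + 6)*(-D) = 8*(-D) = -8*D)
-30979 + (N(61, -65) - 1*(-2267)) = -30979 + (-8*61 - 1*(-2267)) = -30979 + (-488 + 2267) = -30979 + 1779 = -29200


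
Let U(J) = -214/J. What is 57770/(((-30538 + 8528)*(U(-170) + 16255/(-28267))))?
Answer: -261893755/68226598 ≈ -3.8386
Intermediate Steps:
57770/(((-30538 + 8528)*(U(-170) + 16255/(-28267)))) = 57770/(((-30538 + 8528)*(-214/(-170) + 16255/(-28267)))) = 57770/((-22010*(-214*(-1/170) + 16255*(-1/28267)))) = 57770/((-22010*(107/85 - 16255/28267))) = 57770/((-22010*1642894/2402695)) = 57770/(-7232019388/480539) = 57770*(-480539/7232019388) = -261893755/68226598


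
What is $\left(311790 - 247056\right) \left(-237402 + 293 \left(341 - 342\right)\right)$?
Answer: $-15386948130$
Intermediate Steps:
$\left(311790 - 247056\right) \left(-237402 + 293 \left(341 - 342\right)\right) = 64734 \left(-237402 + 293 \left(-1\right)\right) = 64734 \left(-237402 - 293\right) = 64734 \left(-237695\right) = -15386948130$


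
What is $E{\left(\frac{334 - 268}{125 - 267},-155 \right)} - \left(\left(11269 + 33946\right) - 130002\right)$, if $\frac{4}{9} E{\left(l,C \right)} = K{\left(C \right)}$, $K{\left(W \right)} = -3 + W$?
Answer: $\frac{168863}{2} \approx 84432.0$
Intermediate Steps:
$E{\left(l,C \right)} = - \frac{27}{4} + \frac{9 C}{4}$ ($E{\left(l,C \right)} = \frac{9 \left(-3 + C\right)}{4} = - \frac{27}{4} + \frac{9 C}{4}$)
$E{\left(\frac{334 - 268}{125 - 267},-155 \right)} - \left(\left(11269 + 33946\right) - 130002\right) = \left(- \frac{27}{4} + \frac{9}{4} \left(-155\right)\right) - \left(\left(11269 + 33946\right) - 130002\right) = \left(- \frac{27}{4} - \frac{1395}{4}\right) - \left(45215 - 130002\right) = - \frac{711}{2} - -84787 = - \frac{711}{2} + 84787 = \frac{168863}{2}$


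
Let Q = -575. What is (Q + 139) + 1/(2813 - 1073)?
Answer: -758639/1740 ≈ -436.00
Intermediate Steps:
(Q + 139) + 1/(2813 - 1073) = (-575 + 139) + 1/(2813 - 1073) = -436 + 1/1740 = -758639/1740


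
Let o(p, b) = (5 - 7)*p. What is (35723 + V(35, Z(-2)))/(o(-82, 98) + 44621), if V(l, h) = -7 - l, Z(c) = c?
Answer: 35681/44785 ≈ 0.79672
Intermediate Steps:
o(p, b) = -2*p
(35723 + V(35, Z(-2)))/(o(-82, 98) + 44621) = (35723 + (-7 - 1*35))/(-2*(-82) + 44621) = (35723 + (-7 - 35))/(164 + 44621) = (35723 - 42)/44785 = 35681*(1/44785) = 35681/44785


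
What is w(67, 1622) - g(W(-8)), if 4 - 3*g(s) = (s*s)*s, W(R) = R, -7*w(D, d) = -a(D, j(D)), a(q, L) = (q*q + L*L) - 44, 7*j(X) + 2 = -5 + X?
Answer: 162409/343 ≈ 473.50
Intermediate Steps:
j(X) = -1 + X/7 (j(X) = -2/7 + (-5 + X)/7 = -2/7 + (-5/7 + X/7) = -1 + X/7)
a(q, L) = -44 + L**2 + q**2 (a(q, L) = (q**2 + L**2) - 44 = (L**2 + q**2) - 44 = -44 + L**2 + q**2)
w(D, d) = -44/7 + D**2/7 + (-1 + D/7)**2/7 (w(D, d) = -(-1)*(-44 + (-1 + D/7)**2 + D**2)/7 = -(-1)*(-44 + D**2 + (-1 + D/7)**2)/7 = -(44 - D**2 - (-1 + D/7)**2)/7 = -44/7 + D**2/7 + (-1 + D/7)**2/7)
g(s) = 4/3 - s**3/3 (g(s) = 4/3 - s*s*s/3 = 4/3 - s**2*s/3 = 4/3 - s**3/3)
w(67, 1622) - g(W(-8)) = (-43/7 - 2/49*67 + (50/343)*67**2) - (4/3 - 1/3*(-8)**3) = (-43/7 - 134/49 + (50/343)*4489) - (4/3 - 1/3*(-512)) = (-43/7 - 134/49 + 224450/343) - (4/3 + 512/3) = 221405/343 - 1*172 = 221405/343 - 172 = 162409/343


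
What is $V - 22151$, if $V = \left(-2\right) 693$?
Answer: $-23537$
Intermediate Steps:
$V = -1386$
$V - 22151 = -1386 - 22151 = -23537$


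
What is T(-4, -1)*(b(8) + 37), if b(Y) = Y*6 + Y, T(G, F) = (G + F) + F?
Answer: -558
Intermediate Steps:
T(G, F) = G + 2*F (T(G, F) = (F + G) + F = G + 2*F)
b(Y) = 7*Y (b(Y) = 6*Y + Y = 7*Y)
T(-4, -1)*(b(8) + 37) = (-4 + 2*(-1))*(7*8 + 37) = (-4 - 2)*(56 + 37) = -6*93 = -558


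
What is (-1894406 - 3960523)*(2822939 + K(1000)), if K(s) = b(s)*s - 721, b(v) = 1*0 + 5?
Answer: -16553160657522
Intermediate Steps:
b(v) = 5 (b(v) = 0 + 5 = 5)
K(s) = -721 + 5*s (K(s) = 5*s - 721 = -721 + 5*s)
(-1894406 - 3960523)*(2822939 + K(1000)) = (-1894406 - 3960523)*(2822939 + (-721 + 5*1000)) = -5854929*(2822939 + (-721 + 5000)) = -5854929*(2822939 + 4279) = -5854929*2827218 = -16553160657522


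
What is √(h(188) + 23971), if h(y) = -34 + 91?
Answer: 2*√6007 ≈ 155.01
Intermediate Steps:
h(y) = 57
√(h(188) + 23971) = √(57 + 23971) = √24028 = 2*√6007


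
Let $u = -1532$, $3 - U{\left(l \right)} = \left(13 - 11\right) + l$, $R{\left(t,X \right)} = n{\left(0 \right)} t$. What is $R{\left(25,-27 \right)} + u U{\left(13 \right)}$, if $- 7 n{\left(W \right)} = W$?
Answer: $18384$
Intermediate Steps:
$n{\left(W \right)} = - \frac{W}{7}$
$R{\left(t,X \right)} = 0$ ($R{\left(t,X \right)} = \left(- \frac{1}{7}\right) 0 t = 0 t = 0$)
$U{\left(l \right)} = 1 - l$ ($U{\left(l \right)} = 3 - \left(\left(13 - 11\right) + l\right) = 3 - \left(2 + l\right) = 1 - l$)
$R{\left(25,-27 \right)} + u U{\left(13 \right)} = 0 - 1532 \left(1 - 13\right) = 0 - -18384 = 0 + 18384 = 18384$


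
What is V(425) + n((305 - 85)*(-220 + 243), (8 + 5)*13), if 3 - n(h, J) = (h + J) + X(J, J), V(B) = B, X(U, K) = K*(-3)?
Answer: -4294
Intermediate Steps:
X(U, K) = -3*K
n(h, J) = 3 - h + 2*J (n(h, J) = 3 - ((h + J) - 3*J) = 3 - ((J + h) - 3*J) = 3 - (h - 2*J) = 3 + (-h + 2*J) = 3 - h + 2*J)
V(425) + n((305 - 85)*(-220 + 243), (8 + 5)*13) = 425 + (3 - (305 - 85)*(-220 + 243) + 2*((8 + 5)*13)) = 425 + (3 - 220*23 + 2*(13*13)) = 425 + (3 - 1*5060 + 2*169) = 425 + (3 - 5060 + 338) = 425 - 4719 = -4294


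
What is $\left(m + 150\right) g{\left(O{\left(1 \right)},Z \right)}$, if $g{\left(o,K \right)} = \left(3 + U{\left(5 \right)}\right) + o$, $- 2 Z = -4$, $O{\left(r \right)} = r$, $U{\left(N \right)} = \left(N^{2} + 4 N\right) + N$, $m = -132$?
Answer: $972$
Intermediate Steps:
$U{\left(N \right)} = N^{2} + 5 N$
$Z = 2$ ($Z = \left(- \frac{1}{2}\right) \left(-4\right) = 2$)
$g{\left(o,K \right)} = 53 + o$ ($g{\left(o,K \right)} = \left(3 + 5 \left(5 + 5\right)\right) + o = \left(3 + 5 \cdot 10\right) + o = \left(3 + 50\right) + o = 53 + o$)
$\left(m + 150\right) g{\left(O{\left(1 \right)},Z \right)} = \left(-132 + 150\right) \left(53 + 1\right) = 18 \cdot 54 = 972$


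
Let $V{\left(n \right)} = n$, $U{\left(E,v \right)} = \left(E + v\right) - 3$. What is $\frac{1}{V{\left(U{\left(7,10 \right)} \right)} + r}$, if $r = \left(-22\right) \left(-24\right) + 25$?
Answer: $\frac{1}{567} \approx 0.0017637$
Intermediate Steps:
$U{\left(E,v \right)} = -3 + E + v$
$r = 553$ ($r = 528 + 25 = 553$)
$\frac{1}{V{\left(U{\left(7,10 \right)} \right)} + r} = \frac{1}{\left(-3 + 7 + 10\right) + 553} = \frac{1}{14 + 553} = \frac{1}{567}$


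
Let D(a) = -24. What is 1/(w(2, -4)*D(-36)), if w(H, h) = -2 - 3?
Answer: 1/120 ≈ 0.0083333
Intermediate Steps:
w(H, h) = -5
1/(w(2, -4)*D(-36)) = 1/(-5*(-24)) = 1/120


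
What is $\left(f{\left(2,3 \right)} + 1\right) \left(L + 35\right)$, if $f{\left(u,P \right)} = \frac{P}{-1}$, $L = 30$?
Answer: $-130$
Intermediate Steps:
$f{\left(u,P \right)} = - P$ ($f{\left(u,P \right)} = P \left(-1\right) = - P$)
$\left(f{\left(2,3 \right)} + 1\right) \left(L + 35\right) = \left(\left(-1\right) 3 + 1\right) \left(30 + 35\right) = \left(-3 + 1\right) 65 = \left(-2\right) 65 = -130$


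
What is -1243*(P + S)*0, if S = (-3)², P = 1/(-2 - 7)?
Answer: 0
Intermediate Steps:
P = -⅑ (P = 1/(-9) = -⅑ ≈ -0.11111)
S = 9
-1243*(P + S)*0 = -1243*(-⅑ + 9)*0 = -99440*0/9 = -1243*0 = 0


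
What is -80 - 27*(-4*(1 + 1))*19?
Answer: 4024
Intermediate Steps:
-80 - 27*(-4*(1 + 1))*19 = -80 - 27*(-4*2)*19 = -80 - (-216)*19 = -80 - 27*(-152) = -80 + 4104 = 4024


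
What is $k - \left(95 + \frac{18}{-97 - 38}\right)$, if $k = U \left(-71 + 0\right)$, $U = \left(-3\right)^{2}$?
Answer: $- \frac{11008}{15} \approx -733.87$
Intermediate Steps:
$U = 9$
$k = -639$ ($k = 9 \left(-71 + 0\right) = 9 \left(-71\right) = -639$)
$k - \left(95 + \frac{18}{-97 - 38}\right) = -639 - \left(95 + \frac{18}{-97 - 38}\right) = -639 - \left(95 + \frac{18}{-135}\right) = -639 - \frac{1423}{15} = - \frac{11008}{15}$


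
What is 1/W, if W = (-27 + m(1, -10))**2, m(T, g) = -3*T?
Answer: 1/900 ≈ 0.0011111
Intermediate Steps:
W = 900 (W = (-27 - 3*1)**2 = (-27 - 3)**2 = (-30)**2 = 900)
1/W = 1/900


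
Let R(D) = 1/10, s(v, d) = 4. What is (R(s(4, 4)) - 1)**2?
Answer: 81/100 ≈ 0.81000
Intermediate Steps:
R(D) = 1/10
(R(s(4, 4)) - 1)**2 = (1/10 - 1)**2 = (-9/10)**2 = 81/100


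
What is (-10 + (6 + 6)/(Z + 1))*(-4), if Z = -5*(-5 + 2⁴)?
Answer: 368/9 ≈ 40.889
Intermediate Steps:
Z = -55 (Z = -5*(-5 + 16) = -5*11 = -55)
(-10 + (6 + 6)/(Z + 1))*(-4) = (-10 + (6 + 6)/(-55 + 1))*(-4) = (-10 + 12/(-54))*(-4) = (-10 + 12*(-1/54))*(-4) = (-10 - 2/9)*(-4) = -92/9*(-4) = 368/9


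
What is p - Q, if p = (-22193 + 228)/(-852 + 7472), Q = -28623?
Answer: 37892459/1324 ≈ 28620.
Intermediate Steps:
p = -4393/1324 (p = -21965/6620 = -21965*1/6620 = -4393/1324 ≈ -3.3180)
p - Q = -4393/1324 - 1*(-28623) = -4393/1324 + 28623 = 37892459/1324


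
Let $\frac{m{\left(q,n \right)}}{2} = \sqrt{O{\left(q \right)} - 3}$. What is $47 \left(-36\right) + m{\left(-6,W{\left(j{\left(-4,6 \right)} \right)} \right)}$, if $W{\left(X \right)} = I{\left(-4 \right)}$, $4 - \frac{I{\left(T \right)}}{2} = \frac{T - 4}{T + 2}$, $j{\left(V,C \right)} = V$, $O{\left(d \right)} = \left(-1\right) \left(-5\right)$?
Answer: $-1692 + 2 \sqrt{2} \approx -1689.2$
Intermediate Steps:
$O{\left(d \right)} = 5$
$I{\left(T \right)} = 8 - \frac{2 \left(-4 + T\right)}{2 + T}$ ($I{\left(T \right)} = 8 - 2 \frac{T - 4}{T + 2} = 8 - 2 \frac{-4 + T}{2 + T} = 8 - \frac{2 \left(-4 + T\right)}{2 + T}$)
$W{\left(X \right)} = 0$ ($W{\left(X \right)} = \frac{6 \left(4 - 4\right)}{2 - 4} = 6 \frac{1}{-2} \cdot 0 = 6 \left(- \frac{1}{2}\right) 0 = 0$)
$m{\left(q,n \right)} = 2 \sqrt{2}$ ($m{\left(q,n \right)} = 2 \sqrt{5 - 3} = 2 \sqrt{2}$)
$47 \left(-36\right) + m{\left(-6,W{\left(j{\left(-4,6 \right)} \right)} \right)} = 47 \left(-36\right) + 2 \sqrt{2} = -1692 + 2 \sqrt{2}$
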